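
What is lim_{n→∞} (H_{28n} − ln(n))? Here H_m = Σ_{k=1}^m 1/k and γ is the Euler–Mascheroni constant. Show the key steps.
lim = ln 28 + γ

By Euler-Maclaurin, H_m = ln m + γ + O(1/m). So
  H_{28n} − ln(n) = ln(28n) + γ − ln(n) + O(1/n)
                       = ln(28/1) + γ + O(1/n).
Hence the limit is ln(28/1) + γ.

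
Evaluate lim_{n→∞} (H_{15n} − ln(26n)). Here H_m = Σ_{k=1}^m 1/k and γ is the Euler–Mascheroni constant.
lim = ln(15/26) + γ

By Euler-Maclaurin, H_m = ln m + γ + O(1/m). So
  H_{15n} − ln(26n) = ln(15n) + γ − ln(26n) + O(1/n)
                       = ln(15/26) + γ + O(1/n).
Hence the limit is ln(15/26) + γ.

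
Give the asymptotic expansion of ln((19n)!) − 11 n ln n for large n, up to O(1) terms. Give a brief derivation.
ln((19n)!) − 11 n ln n = 8 n ln n + 19(ln 19 − 1) n + (1/2) ln(2π·19n) + O(1/n)

Stirling: ln((19n)!) = 19n ln(19n) − 19n + (1/2) ln(2π·19n) + O(1/n).
Expand 19n ln(19n) = 19n (ln n + ln 19) = 19n ln n + 19n ln 19.
Subtract 11n ln n: leading term is (19 − 11) n ln n = 8 n ln n. The next term is 19n ln 19 − 19n = 19(ln 19 − 1) n. Then the (1/2) ln(2π·19n) correction.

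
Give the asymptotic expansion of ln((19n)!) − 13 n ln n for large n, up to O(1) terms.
ln((19n)!) − 13 n ln n = 6 n ln n + 19(ln 19 − 1) n + (1/2) ln(2π·19n) + O(1/n)

Stirling: ln((19n)!) = 19n ln(19n) − 19n + (1/2) ln(2π·19n) + O(1/n).
Expand 19n ln(19n) = 19n (ln n + ln 19) = 19n ln n + 19n ln 19.
Subtract 13n ln n: leading term is (19 − 13) n ln n = 6 n ln n. The next term is 19n ln 19 − 19n = 19(ln 19 − 1) n. Then the (1/2) ln(2π·19n) correction.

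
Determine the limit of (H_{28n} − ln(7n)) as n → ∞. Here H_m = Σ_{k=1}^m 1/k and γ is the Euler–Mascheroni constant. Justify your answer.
lim = ln 4 + γ

By Euler-Maclaurin, H_m = ln m + γ + O(1/m). So
  H_{28n} − ln(7n) = ln(28n) + γ − ln(7n) + O(1/n)
                       = ln(28/7) + γ + O(1/n).
Hence the limit is ln(28/7) + γ (= ln 4).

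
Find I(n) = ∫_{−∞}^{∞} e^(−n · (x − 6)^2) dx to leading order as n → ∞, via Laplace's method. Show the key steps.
I(n) = sqrt(π/n)

Here φ(x) = (x − 6)^2 has its unique minimum at x* = 6 with φ(x*) = 0 and φ''(x*) = 2. Laplace's method gives
  I(n) ~ e^(−n φ(x*)) · sqrt(2π / (n · φ''(x*))) = sqrt(2π / (2n)) = sqrt(π/n).
This is exact: substituting u = (x − 6)·sqrt(n) gives I(n) = (1/sqrt(n)) ∫_{−∞}^{∞} e^(−u^2) du = sqrt(π/n).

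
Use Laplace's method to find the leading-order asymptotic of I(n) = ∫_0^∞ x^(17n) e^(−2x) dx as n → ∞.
I(n) ~ (sqrt(2π·17n) / 2) · (17n/(2e))^(17n)

Write the integrand as exp(17n ln x − 2x) and set f(x) = 17n ln x − 2x. Then f'(x) = 17n/x − 2 = 0 at x* = 17n/2, and f''(x*) = −17n/x*^2 = −2^2/(17n). Laplace's method (interior maximum) gives
  I(n) ~ e^(f(x*)) · sqrt(2π / |f''(x*)|)
        = exp(17n ln(17n/2) − 17n) · sqrt(2π · 17n / 2^2)
        = (17n/2)^(17n) e^(−17n) · sqrt(2π·17n) / 2
        = (sqrt(2π·17n) / 2) · (17n/(2e))^(17n).
This matches Γ(17n+1)/2^(17n+1) with Stirling applied to Γ.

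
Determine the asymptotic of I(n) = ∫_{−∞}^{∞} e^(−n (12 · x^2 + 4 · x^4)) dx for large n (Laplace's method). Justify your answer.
I(n) ~ sqrt(π/(12n))

φ(x) = 12 · x^2 + 4 · x^4 has its unique global minimum at x* = 0 (since φ'(x) = 24x + 16x^3 = 0 only at x = 0 for real x with both coefficients positive, and φ → ∞ as |x| → ∞). At x* = 0, φ(0) = 0 and φ''(0) = 24. Laplace's method then gives
  I(n) ~ sqrt(2π / (n · φ''(0))) · e^(−n φ(0)) = sqrt(2π / (24n)) = sqrt(π/(12n)).
The 4 · x^4 term contributes only at subleading order (an O(1/n) relative correction).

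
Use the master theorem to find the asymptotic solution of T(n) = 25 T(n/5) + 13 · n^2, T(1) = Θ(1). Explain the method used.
T(n) = Θ(n^2 log n)

log_5 25 = 2, and f(n) = 13 · n^2 = Θ(n^(log_5 25)). This is Case 2 of the master theorem: T(n) = Θ(f(n) · log n) = Θ(n^2 log n).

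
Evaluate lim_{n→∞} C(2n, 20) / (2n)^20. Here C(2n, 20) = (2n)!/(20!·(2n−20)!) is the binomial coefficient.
lim = 1/20! = 1/2432902008176640000

With N = 2n → ∞: C(N, 20) / N^20 = [N(N−1)…(N−19)] / (20! · N^20) = (1/20!) · 1 · (1 − 1/(2n)) · … · (1 − 19/(2n)). Each factor → 1 as N → ∞, so the limit is 1/20! = 1/2432902008176640000.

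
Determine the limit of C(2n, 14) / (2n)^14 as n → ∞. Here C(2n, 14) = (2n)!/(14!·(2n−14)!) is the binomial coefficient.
lim = 1/14! = 1/87178291200

With N = 2n → ∞: C(N, 14) / N^14 = [N(N−1)…(N−13)] / (14! · N^14) = (1/14!) · 1 · (1 − 1/(2n)) · … · (1 − 13/(2n)). Each factor → 1 as N → ∞, so the limit is 1/14! = 1/87178291200.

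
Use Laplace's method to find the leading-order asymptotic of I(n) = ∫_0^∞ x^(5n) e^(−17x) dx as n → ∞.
I(n) ~ (sqrt(2π·5n) / 17) · (5n/(17e))^(5n)

Write the integrand as exp(5n ln x − 17x) and set f(x) = 5n ln x − 17x. Then f'(x) = 5n/x − 17 = 0 at x* = 5n/17, and f''(x*) = −5n/x*^2 = −17^2/(5n). Laplace's method (interior maximum) gives
  I(n) ~ e^(f(x*)) · sqrt(2π / |f''(x*)|)
        = exp(5n ln(5n/17) − 5n) · sqrt(2π · 5n / 17^2)
        = (5n/17)^(5n) e^(−5n) · sqrt(2π·5n) / 17
        = (sqrt(2π·5n) / 17) · (5n/(17e))^(5n).
This matches Γ(5n+1)/17^(5n+1) with Stirling applied to Γ.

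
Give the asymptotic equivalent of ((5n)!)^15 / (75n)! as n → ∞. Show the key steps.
((5n)!)^15/(75n)! ~ ((2π·5n)^(14/2) / sqrt(15)) · 15^(−15·5n)  →  0

Write N = 5n. Stirling: N! ~ sqrt(2π N)(N/e)^N and (15N)! ~ sqrt(2π·15N)·(15N/e)^(15N).
  (N!)^15/(15N)! ~ (2π N)^(15/2) (N/e)^(15N) / [sqrt(2π·15N) (15N/e)^(15N)]
     = (2π N)^(15/2) / sqrt(2π·15N) · (N/(15N))^(15N)
     = (2π N)^((15−1)/2) / sqrt(15) · 15^(−15N).
Since 15^15 > 1, the factor 15^(−15N) decays exponentially, so the ratio → 0. Substituting N = 5n gives the stated form.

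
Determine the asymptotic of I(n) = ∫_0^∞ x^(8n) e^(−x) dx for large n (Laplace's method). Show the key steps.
I(n) ~ sqrt(2π·8n) · (8n/e)^(8n)

Write the integrand as exp(8n ln x − x) and set f(x) = 8n ln x − x. Then f'(x) = 8n/x − 1 = 0 at x* = 8n, and f''(x*) = −8n/x*^2 = −1/(8n). Laplace's method (interior maximum) gives
  I(n) ~ e^(f(x*)) · sqrt(2π / |f''(x*)|)
        = exp(8n ln(8n) − 8n) · sqrt(2π · 8n)
        = (8n)^(8n) e^(−8n) · sqrt(2π·8n)
        = sqrt(2π·8n) · (8n/e)^(8n).
This matches Γ(8n+1) with Stirling applied to Γ.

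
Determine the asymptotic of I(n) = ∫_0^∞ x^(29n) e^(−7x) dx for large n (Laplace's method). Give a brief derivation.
I(n) ~ (sqrt(2π·29n) / 7) · (29n/(7e))^(29n)

Write the integrand as exp(29n ln x − 7x) and set f(x) = 29n ln x − 7x. Then f'(x) = 29n/x − 7 = 0 at x* = 29n/7, and f''(x*) = −29n/x*^2 = −7^2/(29n). Laplace's method (interior maximum) gives
  I(n) ~ e^(f(x*)) · sqrt(2π / |f''(x*)|)
        = exp(29n ln(29n/7) − 29n) · sqrt(2π · 29n / 7^2)
        = (29n/7)^(29n) e^(−29n) · sqrt(2π·29n) / 7
        = (sqrt(2π·29n) / 7) · (29n/(7e))^(29n).
This matches Γ(29n+1)/7^(29n+1) with Stirling applied to Γ.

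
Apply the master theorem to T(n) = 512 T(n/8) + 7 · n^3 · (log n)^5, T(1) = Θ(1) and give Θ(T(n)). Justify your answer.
T(n) = Θ(n^3 · (log n)^6)

Here log_8 512 = 3 and f(n) = 7 · n^3 · (log n)^5 = Θ(n^(log_8 512) · (log n)^5). This is the extended Case 2 of the master theorem (f matches the critical exponent up to log factors), giving T(n) = Θ(n^(log_8 512) · (log n)^(5+1)) = Θ(n^3 · (log n)^6).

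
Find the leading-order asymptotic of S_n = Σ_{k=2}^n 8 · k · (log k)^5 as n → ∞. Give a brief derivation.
S_n ~ 4 · n^2 · (log n)^5

By integral comparison, S_n = ∫_1^n 8 · x · (log x)^5 dx + O(n · (log n)^5). For the integral, the leading term of ∫_1^n x^1 (log x)^5 dx is n^2/2 · (log n)^5 (by repeated integration by parts; each step lowers the log-exponent and produces a relatively O(1/log n) correction). Hence S_n ~ 4 · n^2 · (log n)^5.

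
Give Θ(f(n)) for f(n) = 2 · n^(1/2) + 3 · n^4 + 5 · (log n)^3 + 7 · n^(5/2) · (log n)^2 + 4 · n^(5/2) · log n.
f(n) ∈ Θ(n^4)

Compare the terms by growth order. For large n, n^a · (log n)^b dominates n^a' · (log n)^b' iff a > a', or (a = a' and b > b'). Ranking the 5 terms shows the dominant one is 3 · n^4. Hence f(n) ∈ Θ(n^4).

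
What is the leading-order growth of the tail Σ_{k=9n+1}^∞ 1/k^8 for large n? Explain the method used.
Σ_{k>9n} 1/k^8 ~ 1/(7 · (9n)^7)

Compare to the integral: ∫_{9n}^∞ x^(−8) dx = [−x^(−7)/7]_{9n}^∞ = 1/((8−1)·(9n)^7). Euler-Maclaurin then gives
  Σ_{k>9n} 1/k^8 = ∫_{9n}^∞ dx/x^8 − 1/(2·(9n)^8) + O(1/(9n)^9).
(Equivalently this is ζ(8) − Σ_{k≤9n} 1/k^8.)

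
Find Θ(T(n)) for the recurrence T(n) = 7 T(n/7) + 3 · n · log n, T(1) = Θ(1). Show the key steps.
T(n) = Θ(n · (log n)^2)

Here log_7 7 = 1 and f(n) = 3 · n · log n = Θ(n^(log_7 7) · (log n)^1). This is the extended Case 2 of the master theorem (f matches the critical exponent up to log factors), giving T(n) = Θ(n^(log_7 7) · (log n)^(1+1)) = Θ(n · (log n)^2).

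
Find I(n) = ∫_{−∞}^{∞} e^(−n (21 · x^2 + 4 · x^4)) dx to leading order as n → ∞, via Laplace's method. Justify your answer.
I(n) ~ sqrt(π/(21n))

φ(x) = 21 · x^2 + 4 · x^4 has its unique global minimum at x* = 0 (since φ'(x) = 42x + 16x^3 = 0 only at x = 0 for real x with both coefficients positive, and φ → ∞ as |x| → ∞). At x* = 0, φ(0) = 0 and φ''(0) = 42. Laplace's method then gives
  I(n) ~ sqrt(2π / (n · φ''(0))) · e^(−n φ(0)) = sqrt(2π / (42n)) = sqrt(π/(21n)).
The 4 · x^4 term contributes only at subleading order (an O(1/n) relative correction).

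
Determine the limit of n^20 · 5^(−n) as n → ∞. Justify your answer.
lim = 0

Exponentials with base > 1 dominate every fixed polynomial: for any fixed c, n^c / 5^n → 0 as n → ∞ (e.g. by the ratio test, or by writing 5^n = e^(n ln 5) and noting e^(n ln 5) / n^c → ∞). Hence n^20 · 5^(−n) = n^20 / 5^n → 0.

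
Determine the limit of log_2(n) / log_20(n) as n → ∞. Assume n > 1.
lim = ln(20) / ln(2) = log_2(20)

Change of base: log_2(n) = ln n / ln 2 and log_20(n) = ln n / ln 20. The ratio is (ln n / ln 2) · (ln 20 / ln n) = ln 20 / ln 2, a constant independent of n. So the limit is ln 20 / ln 2 = log_2(20).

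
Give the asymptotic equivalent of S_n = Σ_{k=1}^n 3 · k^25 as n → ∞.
S_n ~ 3 · n^26 / 26

By integral comparison (Euler-Maclaurin), Σ_{k=1}^n 3 · k^25 = 3 · ∫_0^n x^25 dx + O(n^25) = 3 · n^26/26 + O(n^25). (Equivalently, Faulhaber's formula gives the same leading term.)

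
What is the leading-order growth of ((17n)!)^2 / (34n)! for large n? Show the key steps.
((17n)!)^2/(34n)! ~ ((2π·17n)^(1/2) / sqrt(2)) · 2^(−2·17n)  →  0

Write N = 17n. Stirling: N! ~ sqrt(2π N)(N/e)^N and (2N)! ~ sqrt(2π·2N)·(2N/e)^(2N).
  (N!)^2/(2N)! ~ (2π N)^(2/2) (N/e)^(2N) / [sqrt(2π·2N) (2N/e)^(2N)]
     = (2π N)^(2/2) / sqrt(2π·2N) · (N/(2N))^(2N)
     = (2π N)^((2−1)/2) / sqrt(2) · 2^(−2N).
Since 2^2 > 1, the factor 2^(−2N) decays exponentially, so the ratio → 0. Substituting N = 17n gives the stated form.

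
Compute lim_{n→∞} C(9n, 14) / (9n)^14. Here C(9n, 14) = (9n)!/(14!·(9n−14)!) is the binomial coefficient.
lim = 1/14! = 1/87178291200

With N = 9n → ∞: C(N, 14) / N^14 = [N(N−1)…(N−13)] / (14! · N^14) = (1/14!) · 1 · (1 − 1/(9n)) · … · (1 − 13/(9n)). Each factor → 1 as N → ∞, so the limit is 1/14! = 1/87178291200.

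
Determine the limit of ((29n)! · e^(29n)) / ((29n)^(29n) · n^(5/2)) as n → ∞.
lim = 0

Stirling: (29n)! ~ sqrt(2π·29n) · (29n/e)^(29n). Hence
  (29n)! · e^(29n) / (29n)^(29n) ~ sqrt(2π·29n).
Dividing by n^(5/2): sqrt(2π·29n) / n^(5/2) = sqrt(2π·29) · n^((1−5)/2), so the expression behaves like sqrt(2π·29) · n^((1−5)/2) → 0.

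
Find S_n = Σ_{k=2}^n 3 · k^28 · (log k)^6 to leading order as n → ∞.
S_n ~ 3 · n^29 · (log n)^6 / 29

By integral comparison, S_n = ∫_1^n 3 · x^28 · (log x)^6 dx + O(n^28 · (log n)^6). For the integral, the leading term of ∫_1^n x^28 (log x)^6 dx is n^29/29 · (log n)^6 (by repeated integration by parts; each step lowers the log-exponent and produces a relatively O(1/log n) correction). Hence S_n ~ 3 · n^29 · (log n)^6 / 29.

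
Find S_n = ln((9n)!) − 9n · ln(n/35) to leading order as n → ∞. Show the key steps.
S_n ~ 9n · (ln 315 − 1) + O(ln n)

Stirling: ln((9n)!) = 9n ln(9n) − 9n + O(ln n).
  S_n = 9n ln(9n) − 9n − 9n ln(n/35) + O(ln n)
      = 9n ln(9n) − 9n ln n + 9n ln 35 − 9n + O(ln n)
      = 9n ln 9 + 9n ln 35 − 9n + O(ln n)
      = 9n (ln 315 − 1) + O(ln n).
Numerically ln(315) − 1 ≈ 4.7526.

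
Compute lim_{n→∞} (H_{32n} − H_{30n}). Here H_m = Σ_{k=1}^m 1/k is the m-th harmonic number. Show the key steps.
lim = ln(32/30) = ln(16/15)

Euler-Maclaurin gives H_m = ln m + γ + 1/(2m) + O(1/m^2). The γ and O(1/m) terms cancel in the difference:
  H_{32n} − H_{30n} = ln(32n) − ln(30n) + O(1/n) = ln(32/30) + O(1/n).
Hence the limit is ln(32/30) = ln(16/15).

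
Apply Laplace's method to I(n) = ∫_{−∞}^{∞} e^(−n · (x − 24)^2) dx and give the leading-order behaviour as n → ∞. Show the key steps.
I(n) = sqrt(π/n)

Here φ(x) = (x − 24)^2 has its unique minimum at x* = 24 with φ(x*) = 0 and φ''(x*) = 2. Laplace's method gives
  I(n) ~ e^(−n φ(x*)) · sqrt(2π / (n · φ''(x*))) = sqrt(2π / (2n)) = sqrt(π/n).
This is exact: substituting u = (x − 24)·sqrt(n) gives I(n) = (1/sqrt(n)) ∫_{−∞}^{∞} e^(−u^2) du = sqrt(π/n).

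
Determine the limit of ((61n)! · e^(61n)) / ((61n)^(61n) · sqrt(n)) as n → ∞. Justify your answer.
lim = sqrt(2π·61)

Stirling: (61n)! ~ sqrt(2π·61n) · (61n/e)^(61n). Hence
  (61n)! · e^(61n) / (61n)^(61n) ~ sqrt(2π·61n).
Dividing by sqrt(n): sqrt(2π·61n) / sqrt(n) = sqrt(2π·61) · n^((1−1)/2), so the limit is sqrt(2π·61).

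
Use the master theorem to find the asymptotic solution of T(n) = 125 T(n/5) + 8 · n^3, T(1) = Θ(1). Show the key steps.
T(n) = Θ(n^3 log n)

log_5 125 = 3, and f(n) = 8 · n^3 = Θ(n^(log_5 125)). This is Case 2 of the master theorem: T(n) = Θ(f(n) · log n) = Θ(n^3 log n).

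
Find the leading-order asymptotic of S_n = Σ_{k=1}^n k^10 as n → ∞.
S_n ~ n^11 / 11

By integral comparison (Euler-Maclaurin), Σ_{k=1}^n k^10 = ∫_0^n x^10 dx + O(n^10) = n^11/11 + O(n^10). (Equivalently, Faulhaber's formula gives the same leading term.)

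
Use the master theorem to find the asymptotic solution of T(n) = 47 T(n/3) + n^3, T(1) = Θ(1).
T(n) = Θ(n^(log_3 47))

Master theorem: compare f(n) = n^3 to n^(log_3 47) where log_3 47 ≈ 3.505. Since 3 < log_3 47, we have f(n) = O(n^(log_3 47 − ε)) for some ε > 0 — Case 1. Hence T(n) = Θ(n^(log_3 47)).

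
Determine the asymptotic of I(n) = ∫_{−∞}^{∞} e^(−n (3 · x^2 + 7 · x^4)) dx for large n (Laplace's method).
I(n) ~ sqrt(π/(3n))

φ(x) = 3 · x^2 + 7 · x^4 has its unique global minimum at x* = 0 (since φ'(x) = 6x + 28x^3 = 0 only at x = 0 for real x with both coefficients positive, and φ → ∞ as |x| → ∞). At x* = 0, φ(0) = 0 and φ''(0) = 6. Laplace's method then gives
  I(n) ~ sqrt(2π / (n · φ''(0))) · e^(−n φ(0)) = sqrt(2π / (6n)) = sqrt(π/(3n)).
The 7 · x^4 term contributes only at subleading order (an O(1/n) relative correction).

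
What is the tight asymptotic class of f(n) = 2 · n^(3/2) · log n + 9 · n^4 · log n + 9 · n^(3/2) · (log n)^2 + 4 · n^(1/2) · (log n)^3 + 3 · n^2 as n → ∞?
f(n) ∈ Θ(n^4 · log n)

Compare the terms by growth order. For large n, n^a · (log n)^b dominates n^a' · (log n)^b' iff a > a', or (a = a' and b > b'). Ranking the 5 terms shows the dominant one is 9 · n^4 · log n. Hence f(n) ∈ Θ(n^4 · log n).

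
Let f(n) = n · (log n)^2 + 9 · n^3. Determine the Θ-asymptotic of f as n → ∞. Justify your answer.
f(n) ∈ Θ(n^3)

Compare the terms by growth order. For large n, n^a · (log n)^b dominates n^a' · (log n)^b' iff a > a', or (a = a' and b > b'). Ranking the 2 terms shows the dominant one is 9 · n^3. Hence f(n) ∈ Θ(n^3).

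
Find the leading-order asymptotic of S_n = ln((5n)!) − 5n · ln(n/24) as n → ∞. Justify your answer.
S_n ~ 5n · (ln 120 − 1) + O(ln n)

Stirling: ln((5n)!) = 5n ln(5n) − 5n + O(ln n).
  S_n = 5n ln(5n) − 5n − 5n ln(n/24) + O(ln n)
      = 5n ln(5n) − 5n ln n + 5n ln 24 − 5n + O(ln n)
      = 5n ln 5 + 5n ln 24 − 5n + O(ln n)
      = 5n (ln 120 − 1) + O(ln n).
Numerically ln(120) − 1 ≈ 3.7875.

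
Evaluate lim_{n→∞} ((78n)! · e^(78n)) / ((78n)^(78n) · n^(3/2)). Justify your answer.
lim = 0

Stirling: (78n)! ~ sqrt(2π·78n) · (78n/e)^(78n). Hence
  (78n)! · e^(78n) / (78n)^(78n) ~ sqrt(2π·78n).
Dividing by n^(3/2): sqrt(2π·78n) / n^(3/2) = sqrt(2π·78) · n^((1−3)/2), so the expression behaves like sqrt(2π·78) · n^((1−3)/2) → 0.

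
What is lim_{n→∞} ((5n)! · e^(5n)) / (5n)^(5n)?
lim = ∞

Stirling: (5n)! ~ sqrt(2π·5n) · (5n/e)^(5n). Hence
  (5n)! · e^(5n) / (5n)^(5n) ~ sqrt(2π·5n) = sqrt(2π·5) · sqrt(n) → ∞.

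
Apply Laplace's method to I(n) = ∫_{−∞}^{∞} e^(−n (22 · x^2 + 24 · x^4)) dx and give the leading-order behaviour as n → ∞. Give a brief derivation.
I(n) ~ sqrt(π/(22n))

φ(x) = 22 · x^2 + 24 · x^4 has its unique global minimum at x* = 0 (since φ'(x) = 44x + 96x^3 = 0 only at x = 0 for real x with both coefficients positive, and φ → ∞ as |x| → ∞). At x* = 0, φ(0) = 0 and φ''(0) = 44. Laplace's method then gives
  I(n) ~ sqrt(2π / (n · φ''(0))) · e^(−n φ(0)) = sqrt(2π / (44n)) = sqrt(π/(22n)).
The 24 · x^4 term contributes only at subleading order (an O(1/n) relative correction).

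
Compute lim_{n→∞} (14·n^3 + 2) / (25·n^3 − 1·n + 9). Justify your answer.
lim = 14/25

For large n the leading n^3 terms dominate both numerator and denominator. Dividing top and bottom by n^3, every other term tends to 0, leaving 14/25.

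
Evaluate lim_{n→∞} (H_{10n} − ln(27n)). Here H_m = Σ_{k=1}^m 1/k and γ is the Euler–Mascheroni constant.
lim = ln(10/27) + γ

By Euler-Maclaurin, H_m = ln m + γ + O(1/m). So
  H_{10n} − ln(27n) = ln(10n) + γ − ln(27n) + O(1/n)
                       = ln(10/27) + γ + O(1/n).
Hence the limit is ln(10/27) + γ.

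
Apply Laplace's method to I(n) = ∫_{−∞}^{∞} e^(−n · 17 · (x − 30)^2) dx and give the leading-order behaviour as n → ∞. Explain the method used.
I(n) = sqrt(π/(17n))

Here φ(x) = 17 · (x − 30)^2 has its unique minimum at x* = 30 with φ(x*) = 0 and φ''(x*) = 34. Laplace's method gives
  I(n) ~ e^(−n φ(x*)) · sqrt(2π / (n · φ''(x*))) = sqrt(2π / (34n)) = sqrt(π/(17n)).
This is exact: substituting u = (x − 30)·sqrt(17n) gives I(n) = (1/sqrt(17n)) ∫_{−∞}^{∞} e^(−u^2) du = sqrt(π/(17n)).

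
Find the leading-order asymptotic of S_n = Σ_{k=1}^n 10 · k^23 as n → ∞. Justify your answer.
S_n ~ 5 · n^24 / 12

By integral comparison (Euler-Maclaurin), Σ_{k=1}^n 10 · k^23 = 10 · ∫_0^n x^23 dx + O(n^23) = 10 · n^24/24 = 5 · n^24 / 12 + O(n^23). (Equivalently, Faulhaber's formula gives the same leading term.)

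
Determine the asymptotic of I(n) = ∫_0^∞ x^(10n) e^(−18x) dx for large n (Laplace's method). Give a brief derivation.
I(n) ~ (sqrt(2π·10n) / 18) · (10n/(18e))^(10n)

Write the integrand as exp(10n ln x − 18x) and set f(x) = 10n ln x − 18x. Then f'(x) = 10n/x − 18 = 0 at x* = 10n/18, and f''(x*) = −10n/x*^2 = −18^2/(10n). Laplace's method (interior maximum) gives
  I(n) ~ e^(f(x*)) · sqrt(2π / |f''(x*)|)
        = exp(10n ln(10n/18) − 10n) · sqrt(2π · 10n / 18^2)
        = (10n/18)^(10n) e^(−10n) · sqrt(2π·10n) / 18
        = (sqrt(2π·10n) / 18) · (10n/(18e))^(10n).
This matches Γ(10n+1)/18^(10n+1) with Stirling applied to Γ.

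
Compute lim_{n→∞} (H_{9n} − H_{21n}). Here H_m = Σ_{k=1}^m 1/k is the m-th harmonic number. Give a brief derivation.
lim = ln(9/21) = ln(3/7)

Euler-Maclaurin gives H_m = ln m + γ + 1/(2m) + O(1/m^2). The γ and O(1/m) terms cancel in the difference:
  H_{9n} − H_{21n} = ln(9n) − ln(21n) + O(1/n) = ln(9/21) + O(1/n).
Hence the limit is ln(9/21) = ln(3/7).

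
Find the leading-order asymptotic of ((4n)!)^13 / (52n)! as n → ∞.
((4n)!)^13/(52n)! ~ ((2π·4n)^(12/2) / sqrt(13)) · 13^(−13·4n)  →  0

Write N = 4n. Stirling: N! ~ sqrt(2π N)(N/e)^N and (13N)! ~ sqrt(2π·13N)·(13N/e)^(13N).
  (N!)^13/(13N)! ~ (2π N)^(13/2) (N/e)^(13N) / [sqrt(2π·13N) (13N/e)^(13N)]
     = (2π N)^(13/2) / sqrt(2π·13N) · (N/(13N))^(13N)
     = (2π N)^((13−1)/2) / sqrt(13) · 13^(−13N).
Since 13^13 > 1, the factor 13^(−13N) decays exponentially, so the ratio → 0. Substituting N = 4n gives the stated form.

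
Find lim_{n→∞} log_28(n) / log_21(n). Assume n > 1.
lim = ln(21) / ln(28) = log_28(21)

Change of base: log_28(n) = ln n / ln 28 and log_21(n) = ln n / ln 21. The ratio is (ln n / ln 28) · (ln 21 / ln n) = ln 21 / ln 28, a constant independent of n. So the limit is ln 21 / ln 28 = log_28(21).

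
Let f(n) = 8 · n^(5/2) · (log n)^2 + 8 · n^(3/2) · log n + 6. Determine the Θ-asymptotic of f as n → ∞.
f(n) ∈ Θ(n^(5/2) · (log n)^2)

Compare the terms by growth order. For large n, n^a · (log n)^b dominates n^a' · (log n)^b' iff a > a', or (a = a' and b > b'). Ranking the 3 terms shows the dominant one is 8 · n^(5/2) · (log n)^2. Hence f(n) ∈ Θ(n^(5/2) · (log n)^2).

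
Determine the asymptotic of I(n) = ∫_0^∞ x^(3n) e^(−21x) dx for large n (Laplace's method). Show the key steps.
I(n) ~ (sqrt(2π·3n) / 21) · (3n/(21e))^(3n)

Write the integrand as exp(3n ln x − 21x) and set f(x) = 3n ln x − 21x. Then f'(x) = 3n/x − 21 = 0 at x* = 3n/21, and f''(x*) = −3n/x*^2 = −21^2/(3n). Laplace's method (interior maximum) gives
  I(n) ~ e^(f(x*)) · sqrt(2π / |f''(x*)|)
        = exp(3n ln(3n/21) − 3n) · sqrt(2π · 3n / 21^2)
        = (3n/21)^(3n) e^(−3n) · sqrt(2π·3n) / 21
        = (sqrt(2π·3n) / 21) · (3n/(21e))^(3n).
This matches Γ(3n+1)/21^(3n+1) with Stirling applied to Γ.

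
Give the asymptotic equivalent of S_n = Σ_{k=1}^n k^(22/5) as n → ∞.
S_n ~ (5/27) · n^(27/5)

Integral comparison: Σ_{k=1}^n k^(22/5) = ∫_0^n x^(22/5) dx + O(n^(22/5)). The integral is n^(1 + 22/5) / (1 + 22/5) = n^((22+5)/5) / ((22+5)/5) = (5/27) · n^(27/5).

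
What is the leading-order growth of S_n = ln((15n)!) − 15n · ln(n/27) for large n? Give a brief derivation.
S_n ~ 15n · (ln 405 − 1) + O(ln n)

Stirling: ln((15n)!) = 15n ln(15n) − 15n + O(ln n).
  S_n = 15n ln(15n) − 15n − 15n ln(n/27) + O(ln n)
      = 15n ln(15n) − 15n ln n + 15n ln 27 − 15n + O(ln n)
      = 15n ln 15 + 15n ln 27 − 15n + O(ln n)
      = 15n (ln 405 − 1) + O(ln n).
Numerically ln(405) − 1 ≈ 5.0039.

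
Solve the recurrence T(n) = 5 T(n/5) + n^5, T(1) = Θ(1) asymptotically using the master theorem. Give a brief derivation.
T(n) = Θ(n^5)

log_5 5 ≈ 1.000. f(n) = n^5 dominates n^(log_5 5) since 5 > 1.000, and the regularity condition a·f(n/b) = 5·(n/5)^5 = (5/3125)·n^5 ≤ c·f(n) holds with c = 5/3125 ≈ 0.0016 < 1. So this is Case 3: T(n) = Θ(f(n)) = Θ(n^5).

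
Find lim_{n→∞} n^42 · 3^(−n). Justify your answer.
lim = 0

Exponentials with base > 1 dominate every fixed polynomial: for any fixed c, n^c / 3^n → 0 as n → ∞ (e.g. by the ratio test, or by writing 3^n = e^(n ln 3) and noting e^(n ln 3) / n^c → ∞). Hence n^42 · 3^(−n) = n^42 / 3^n → 0.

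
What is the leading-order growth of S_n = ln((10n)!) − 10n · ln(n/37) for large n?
S_n ~ 10n · (ln 370 − 1) + O(ln n)

Stirling: ln((10n)!) = 10n ln(10n) − 10n + O(ln n).
  S_n = 10n ln(10n) − 10n − 10n ln(n/37) + O(ln n)
      = 10n ln(10n) − 10n ln n + 10n ln 37 − 10n + O(ln n)
      = 10n ln 10 + 10n ln 37 − 10n + O(ln n)
      = 10n (ln 370 − 1) + O(ln n).
Numerically ln(370) − 1 ≈ 4.9135.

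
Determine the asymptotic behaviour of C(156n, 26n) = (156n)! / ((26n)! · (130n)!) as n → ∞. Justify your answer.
C(156n, 26n) ~ (46656/3125)^(26n) · sqrt(3/(5π·26n))

Write N = 26n. Apply Stirling to each factorial:
  (6N)! ~ sqrt(2π·6N) · (6N/e)^(6N),
  N! ~ sqrt(2π N) · (N/e)^N,
  (5N)! ~ sqrt(2π·5N) · (5N/e)^(5N).
The exponential factors combine to (6N)^(6N) / (N^N · (5N)^(5N)) = 6^(6N)/5^(5N) = (6^6/5^5)^N = (46656/3125)^N.
The square-root prefactors combine to sqrt(2π·6N) / (sqrt(2π N)·sqrt(2π·5N)) = sqrt(6 / (2π·5·N)) = sqrt(3/(5π·26n)).
Substituting N = 26n: C(156n, 26n) ~ (46656/3125)^(26n) · sqrt(3/(5π·26n)).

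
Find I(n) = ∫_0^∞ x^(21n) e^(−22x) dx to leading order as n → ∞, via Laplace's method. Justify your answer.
I(n) ~ (sqrt(2π·21n) / 22) · (21n/(22e))^(21n)

Write the integrand as exp(21n ln x − 22x) and set f(x) = 21n ln x − 22x. Then f'(x) = 21n/x − 22 = 0 at x* = 21n/22, and f''(x*) = −21n/x*^2 = −22^2/(21n). Laplace's method (interior maximum) gives
  I(n) ~ e^(f(x*)) · sqrt(2π / |f''(x*)|)
        = exp(21n ln(21n/22) − 21n) · sqrt(2π · 21n / 22^2)
        = (21n/22)^(21n) e^(−21n) · sqrt(2π·21n) / 22
        = (sqrt(2π·21n) / 22) · (21n/(22e))^(21n).
This matches Γ(21n+1)/22^(21n+1) with Stirling applied to Γ.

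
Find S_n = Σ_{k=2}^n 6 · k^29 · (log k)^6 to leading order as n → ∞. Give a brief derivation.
S_n ~ n^30 · (log n)^6 / 5

By integral comparison, S_n = ∫_1^n 6 · x^29 · (log x)^6 dx + O(n^29 · (log n)^6). For the integral, the leading term of ∫_1^n x^29 (log x)^6 dx is n^30/30 · (log n)^6 (by repeated integration by parts; each step lowers the log-exponent and produces a relatively O(1/log n) correction). Hence S_n ~ n^30 · (log n)^6 / 5.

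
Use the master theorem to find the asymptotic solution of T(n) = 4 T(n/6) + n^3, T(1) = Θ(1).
T(n) = Θ(n^3)

log_6 4 ≈ 0.774. f(n) = n^3 dominates n^(log_6 4) since 3 > 0.774, and the regularity condition a·f(n/b) = 4·(n/6)^3 = (4/216)·n^3 ≤ c·f(n) holds with c = 4/216 ≈ 0.0185 < 1. So this is Case 3: T(n) = Θ(f(n)) = Θ(n^3).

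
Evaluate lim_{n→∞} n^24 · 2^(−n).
lim = 0

Exponentials with base > 1 dominate every fixed polynomial: for any fixed c, n^c / 2^n → 0 as n → ∞ (e.g. by the ratio test, or by writing 2^n = e^(n ln 2) and noting e^(n ln 2) / n^c → ∞). Hence n^24 · 2^(−n) = n^24 / 2^n → 0.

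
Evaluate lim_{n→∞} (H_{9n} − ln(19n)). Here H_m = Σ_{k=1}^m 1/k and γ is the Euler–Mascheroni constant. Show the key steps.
lim = ln(9/19) + γ

By Euler-Maclaurin, H_m = ln m + γ + O(1/m). So
  H_{9n} − ln(19n) = ln(9n) + γ − ln(19n) + O(1/n)
                       = ln(9/19) + γ + O(1/n).
Hence the limit is ln(9/19) + γ.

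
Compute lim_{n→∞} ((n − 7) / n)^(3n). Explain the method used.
lim = e^(−21)

Rewrite as (1 − 7/n)^(3n). By the standard limit (1 + x/n)^n → e^x, we have (1 − 7/n)^n → e^(−7), and raising to the 3rd power gives e^(−21).
More precisely, ln[(1 − 7/n)^(3n)] = 3n · ln(1 − 7/n) = 3n · (-7/n + O(1/n^2)) = -21 + O(1/n) → -21.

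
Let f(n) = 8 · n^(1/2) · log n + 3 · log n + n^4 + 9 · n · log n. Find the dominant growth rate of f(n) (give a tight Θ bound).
f(n) ∈ Θ(n^4)

Compare the terms by growth order. For large n, n^a · (log n)^b dominates n^a' · (log n)^b' iff a > a', or (a = a' and b > b'). Ranking the 4 terms shows the dominant one is n^4. Hence f(n) ∈ Θ(n^4).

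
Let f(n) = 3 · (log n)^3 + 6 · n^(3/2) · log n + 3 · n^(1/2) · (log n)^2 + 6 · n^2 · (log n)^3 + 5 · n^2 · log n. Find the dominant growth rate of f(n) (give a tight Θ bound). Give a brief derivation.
f(n) ∈ Θ(n^2 · (log n)^3)

Compare the terms by growth order. For large n, n^a · (log n)^b dominates n^a' · (log n)^b' iff a > a', or (a = a' and b > b'). Ranking the 5 terms shows the dominant one is 6 · n^2 · (log n)^3. Hence f(n) ∈ Θ(n^2 · (log n)^3).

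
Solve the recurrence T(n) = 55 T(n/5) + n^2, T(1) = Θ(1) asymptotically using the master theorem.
T(n) = Θ(n^(log_5 55))

Master theorem: compare f(n) = n^2 to n^(log_5 55) where log_5 55 ≈ 2.490. Since 2 < log_5 55, we have f(n) = O(n^(log_5 55 − ε)) for some ε > 0 — Case 1. Hence T(n) = Θ(n^(log_5 55)).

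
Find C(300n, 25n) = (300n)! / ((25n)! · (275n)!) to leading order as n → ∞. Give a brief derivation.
C(300n, 25n) ~ (8916100448256/285311670611)^(25n) · sqrt(6/(11π·25n))

Write N = 25n. Apply Stirling to each factorial:
  (12N)! ~ sqrt(2π·12N) · (12N/e)^(12N),
  N! ~ sqrt(2π N) · (N/e)^N,
  (11N)! ~ sqrt(2π·11N) · (11N/e)^(11N).
The exponential factors combine to (12N)^(12N) / (N^N · (11N)^(11N)) = 12^(12N)/11^(11N) = (12^12/11^11)^N = (8916100448256/285311670611)^N.
The square-root prefactors combine to sqrt(2π·12N) / (sqrt(2π N)·sqrt(2π·11N)) = sqrt(12 / (2π·11·N)) = sqrt(6/(11π·25n)).
Substituting N = 25n: C(300n, 25n) ~ (8916100448256/285311670611)^(25n) · sqrt(6/(11π·25n)).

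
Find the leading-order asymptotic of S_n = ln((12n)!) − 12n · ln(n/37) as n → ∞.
S_n ~ 12n · (ln 444 − 1) + O(ln n)

Stirling: ln((12n)!) = 12n ln(12n) − 12n + O(ln n).
  S_n = 12n ln(12n) − 12n − 12n ln(n/37) + O(ln n)
      = 12n ln(12n) − 12n ln n + 12n ln 37 − 12n + O(ln n)
      = 12n ln 12 + 12n ln 37 − 12n + O(ln n)
      = 12n (ln 444 − 1) + O(ln n).
Numerically ln(444) − 1 ≈ 5.0958.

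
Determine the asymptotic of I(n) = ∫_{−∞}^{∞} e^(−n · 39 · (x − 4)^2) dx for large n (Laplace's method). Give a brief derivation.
I(n) = sqrt(π/(39n))

Here φ(x) = 39 · (x − 4)^2 has its unique minimum at x* = 4 with φ(x*) = 0 and φ''(x*) = 78. Laplace's method gives
  I(n) ~ e^(−n φ(x*)) · sqrt(2π / (n · φ''(x*))) = sqrt(2π / (78n)) = sqrt(π/(39n)).
This is exact: substituting u = (x − 4)·sqrt(39n) gives I(n) = (1/sqrt(39n)) ∫_{−∞}^{∞} e^(−u^2) du = sqrt(π/(39n)).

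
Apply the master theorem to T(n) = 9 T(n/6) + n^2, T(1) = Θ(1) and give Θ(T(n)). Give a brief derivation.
T(n) = Θ(n^2)

log_6 9 ≈ 1.226. f(n) = n^2 dominates n^(log_6 9) since 2 > 1.226, and the regularity condition a·f(n/b) = 9·(n/6)^2 = (9/36)·n^2 ≤ c·f(n) holds with c = 9/36 ≈ 0.25 < 1. So this is Case 3: T(n) = Θ(f(n)) = Θ(n^2).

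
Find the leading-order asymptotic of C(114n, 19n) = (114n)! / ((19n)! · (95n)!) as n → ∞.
C(114n, 19n) ~ (46656/3125)^(19n) · sqrt(3/(5π·19n))

Write N = 19n. Apply Stirling to each factorial:
  (6N)! ~ sqrt(2π·6N) · (6N/e)^(6N),
  N! ~ sqrt(2π N) · (N/e)^N,
  (5N)! ~ sqrt(2π·5N) · (5N/e)^(5N).
The exponential factors combine to (6N)^(6N) / (N^N · (5N)^(5N)) = 6^(6N)/5^(5N) = (6^6/5^5)^N = (46656/3125)^N.
The square-root prefactors combine to sqrt(2π·6N) / (sqrt(2π N)·sqrt(2π·5N)) = sqrt(6 / (2π·5·N)) = sqrt(3/(5π·19n)).
Substituting N = 19n: C(114n, 19n) ~ (46656/3125)^(19n) · sqrt(3/(5π·19n)).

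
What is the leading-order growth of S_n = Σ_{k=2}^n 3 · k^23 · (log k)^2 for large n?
S_n ~ n^24 · (log n)^2 / 8

By integral comparison, S_n = ∫_1^n 3 · x^23 · (log x)^2 dx + O(n^23 · (log n)^2). For the integral, the leading term of ∫_1^n x^23 (log x)^2 dx is n^24/24 · (log n)^2 (by repeated integration by parts; each step lowers the log-exponent and produces a relatively O(1/log n) correction). Hence S_n ~ n^24 · (log n)^2 / 8.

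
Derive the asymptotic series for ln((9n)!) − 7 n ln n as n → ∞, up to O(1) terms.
ln((9n)!) − 7 n ln n = 2 n ln n + 9(ln 9 − 1) n + (1/2) ln(2π·9n) + O(1/n)

Stirling: ln((9n)!) = 9n ln(9n) − 9n + (1/2) ln(2π·9n) + O(1/n).
Expand 9n ln(9n) = 9n (ln n + ln 9) = 9n ln n + 9n ln 9.
Subtract 7n ln n: leading term is (9 − 7) n ln n = 2 n ln n. The next term is 9n ln 9 − 9n = 9(ln 9 − 1) n. Then the (1/2) ln(2π·9n) correction.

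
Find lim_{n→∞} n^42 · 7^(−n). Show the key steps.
lim = 0

Exponentials with base > 1 dominate every fixed polynomial: for any fixed c, n^c / 7^n → 0 as n → ∞ (e.g. by the ratio test, or by writing 7^n = e^(n ln 7) and noting e^(n ln 7) / n^c → ∞). Hence n^42 · 7^(−n) = n^42 / 7^n → 0.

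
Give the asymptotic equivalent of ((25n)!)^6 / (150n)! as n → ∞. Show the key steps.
((25n)!)^6/(150n)! ~ ((2π·25n)^(5/2) / sqrt(6)) · 6^(−6·25n)  →  0

Write N = 25n. Stirling: N! ~ sqrt(2π N)(N/e)^N and (6N)! ~ sqrt(2π·6N)·(6N/e)^(6N).
  (N!)^6/(6N)! ~ (2π N)^(6/2) (N/e)^(6N) / [sqrt(2π·6N) (6N/e)^(6N)]
     = (2π N)^(6/2) / sqrt(2π·6N) · (N/(6N))^(6N)
     = (2π N)^((6−1)/2) / sqrt(6) · 6^(−6N).
Since 6^6 > 1, the factor 6^(−6N) decays exponentially, so the ratio → 0. Substituting N = 25n gives the stated form.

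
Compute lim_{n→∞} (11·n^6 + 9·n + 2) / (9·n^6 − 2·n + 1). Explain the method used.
lim = 11/9

For large n the leading n^6 terms dominate both numerator and denominator. Dividing top and bottom by n^6, every other term tends to 0, leaving 11/9.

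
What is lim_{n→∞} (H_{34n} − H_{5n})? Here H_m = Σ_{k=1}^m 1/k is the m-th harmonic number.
lim = ln(34/5)

Euler-Maclaurin gives H_m = ln m + γ + 1/(2m) + O(1/m^2). The γ and O(1/m) terms cancel in the difference:
  H_{34n} − H_{5n} = ln(34n) − ln(5n) + O(1/n) = ln(34/5) + O(1/n).
Hence the limit is ln(34/5).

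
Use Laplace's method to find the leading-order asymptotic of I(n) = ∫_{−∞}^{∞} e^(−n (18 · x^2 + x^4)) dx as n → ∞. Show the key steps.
I(n) ~ sqrt(π/(18n))

φ(x) = 18 · x^2 + x^4 has its unique global minimum at x* = 0 (since φ'(x) = 36x + 4x^3 = 0 only at x = 0 for real x with both coefficients positive, and φ → ∞ as |x| → ∞). At x* = 0, φ(0) = 0 and φ''(0) = 36. Laplace's method then gives
  I(n) ~ sqrt(2π / (n · φ''(0))) · e^(−n φ(0)) = sqrt(2π / (36n)) = sqrt(π/(18n)).
The x^4 term contributes only at subleading order (an O(1/n) relative correction).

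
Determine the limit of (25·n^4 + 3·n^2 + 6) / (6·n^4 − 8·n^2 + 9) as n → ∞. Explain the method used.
lim = 25/6

For large n the leading n^4 terms dominate both numerator and denominator. Dividing top and bottom by n^4, every other term tends to 0, leaving 25/6.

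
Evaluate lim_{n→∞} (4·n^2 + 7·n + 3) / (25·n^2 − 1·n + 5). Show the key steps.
lim = 4/25

For large n the leading n^2 terms dominate both numerator and denominator. Dividing top and bottom by n^2, every other term tends to 0, leaving 4/25.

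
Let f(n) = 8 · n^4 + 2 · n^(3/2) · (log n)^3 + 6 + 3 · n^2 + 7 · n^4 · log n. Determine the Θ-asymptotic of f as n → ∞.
f(n) ∈ Θ(n^4 · log n)

Compare the terms by growth order. For large n, n^a · (log n)^b dominates n^a' · (log n)^b' iff a > a', or (a = a' and b > b'). Ranking the 5 terms shows the dominant one is 7 · n^4 · log n. Hence f(n) ∈ Θ(n^4 · log n).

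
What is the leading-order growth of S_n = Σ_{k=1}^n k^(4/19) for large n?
S_n ~ (19/23) · n^(23/19)

Integral comparison: Σ_{k=1}^n k^(4/19) = ∫_0^n x^(4/19) dx + O(n^(4/19)). The integral is n^(1 + 4/19) / (1 + 4/19) = n^((4+19)/19) / ((4+19)/19) = (19/23) · n^(23/19).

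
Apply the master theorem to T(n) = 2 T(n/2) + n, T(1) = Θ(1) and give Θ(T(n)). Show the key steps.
T(n) = Θ(n log n)

log_2 2 = 1, and f(n) = n = Θ(n^(log_2 2)). This is Case 2 of the master theorem: T(n) = Θ(f(n) · log n) = Θ(n log n).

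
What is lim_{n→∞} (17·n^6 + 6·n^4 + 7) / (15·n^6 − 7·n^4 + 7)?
lim = 17/15

For large n the leading n^6 terms dominate both numerator and denominator. Dividing top and bottom by n^6, every other term tends to 0, leaving 17/15.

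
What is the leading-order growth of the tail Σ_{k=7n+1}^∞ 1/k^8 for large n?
Σ_{k>7n} 1/k^8 ~ 1/(7 · (7n)^7)

Compare to the integral: ∫_{7n}^∞ x^(−8) dx = [−x^(−7)/7]_{7n}^∞ = 1/((8−1)·(7n)^7). Euler-Maclaurin then gives
  Σ_{k>7n} 1/k^8 = ∫_{7n}^∞ dx/x^8 − 1/(2·(7n)^8) + O(1/(7n)^9).
(Equivalently this is ζ(8) − Σ_{k≤7n} 1/k^8.)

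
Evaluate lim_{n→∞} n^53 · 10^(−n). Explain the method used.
lim = 0

Exponentials with base > 1 dominate every fixed polynomial: for any fixed c, n^c / 10^n → 0 as n → ∞ (e.g. by the ratio test, or by writing 10^n = e^(n ln 10) and noting e^(n ln 10) / n^c → ∞). Hence n^53 · 10^(−n) = n^53 / 10^n → 0.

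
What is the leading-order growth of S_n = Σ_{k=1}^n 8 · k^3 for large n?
S_n ~ 2 · n^4

By integral comparison (Euler-Maclaurin), Σ_{k=1}^n 8 · k^3 = 8 · ∫_0^n x^3 dx + O(n^3) = 8 · n^4/4 = 2 · n^4 + O(n^3). (Equivalently, Faulhaber's formula gives the same leading term.)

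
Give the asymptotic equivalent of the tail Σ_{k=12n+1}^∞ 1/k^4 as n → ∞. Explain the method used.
Σ_{k>12n} 1/k^4 ~ 1/(3 · (12n)^3)

Compare to the integral: ∫_{12n}^∞ x^(−4) dx = [−x^(−3)/3]_{12n}^∞ = 1/((4−1)·(12n)^3). Euler-Maclaurin then gives
  Σ_{k>12n} 1/k^4 = ∫_{12n}^∞ dx/x^4 − 1/(2·(12n)^4) + O(1/(12n)^5).
(Equivalently this is ζ(4) − Σ_{k≤12n} 1/k^4.)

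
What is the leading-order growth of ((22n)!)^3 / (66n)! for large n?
((22n)!)^3/(66n)! ~ ((2π·22n)^(2/2) / sqrt(3)) · 3^(−3·22n)  →  0

Write N = 22n. Stirling: N! ~ sqrt(2π N)(N/e)^N and (3N)! ~ sqrt(2π·3N)·(3N/e)^(3N).
  (N!)^3/(3N)! ~ (2π N)^(3/2) (N/e)^(3N) / [sqrt(2π·3N) (3N/e)^(3N)]
     = (2π N)^(3/2) / sqrt(2π·3N) · (N/(3N))^(3N)
     = (2π N)^((3−1)/2) / sqrt(3) · 3^(−3N).
Since 3^3 > 1, the factor 3^(−3N) decays exponentially, so the ratio → 0. Substituting N = 22n gives the stated form.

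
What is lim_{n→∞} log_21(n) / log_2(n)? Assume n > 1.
lim = ln(2) / ln(21) = log_21(2)

Change of base: log_21(n) = ln n / ln 21 and log_2(n) = ln n / ln 2. The ratio is (ln n / ln 21) · (ln 2 / ln n) = ln 2 / ln 21, a constant independent of n. So the limit is ln 2 / ln 21 = log_21(2).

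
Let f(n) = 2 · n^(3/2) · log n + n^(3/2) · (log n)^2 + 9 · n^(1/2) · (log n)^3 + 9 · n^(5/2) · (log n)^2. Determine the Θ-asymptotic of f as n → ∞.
f(n) ∈ Θ(n^(5/2) · (log n)^2)

Compare the terms by growth order. For large n, n^a · (log n)^b dominates n^a' · (log n)^b' iff a > a', or (a = a' and b > b'). Ranking the 4 terms shows the dominant one is 9 · n^(5/2) · (log n)^2. Hence f(n) ∈ Θ(n^(5/2) · (log n)^2).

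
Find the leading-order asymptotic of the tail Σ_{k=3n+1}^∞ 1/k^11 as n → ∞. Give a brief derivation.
Σ_{k>3n} 1/k^11 ~ 1/(10 · (3n)^10)

Compare to the integral: ∫_{3n}^∞ x^(−11) dx = [−x^(−10)/10]_{3n}^∞ = 1/((11−1)·(3n)^10). Euler-Maclaurin then gives
  Σ_{k>3n} 1/k^11 = ∫_{3n}^∞ dx/x^11 − 1/(2·(3n)^11) + O(1/(3n)^12).
(Equivalently this is ζ(11) − Σ_{k≤3n} 1/k^11.)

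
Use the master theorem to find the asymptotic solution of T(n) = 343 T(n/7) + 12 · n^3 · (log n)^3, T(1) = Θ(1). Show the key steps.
T(n) = Θ(n^3 · (log n)^4)

Here log_7 343 = 3 and f(n) = 12 · n^3 · (log n)^3 = Θ(n^(log_7 343) · (log n)^3). This is the extended Case 2 of the master theorem (f matches the critical exponent up to log factors), giving T(n) = Θ(n^(log_7 343) · (log n)^(3+1)) = Θ(n^3 · (log n)^4).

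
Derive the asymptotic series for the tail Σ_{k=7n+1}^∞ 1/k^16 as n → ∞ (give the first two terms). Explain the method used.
Σ_{k>7n} 1/k^16 = 1/(15 · (7n)^15) − 1/(2 · (7n)^16) + O(1/(7n)^17)

Compare to the integral: ∫_{7n}^∞ x^(−16) dx = [−x^(−15)/15]_{7n}^∞ = 1/((16−1)·(7n)^15). The Euler-Maclaurin correction adds −f(7n)/2 = −1/(2·(7n)^16). Euler-Maclaurin then gives
  Σ_{k>7n} 1/k^16 = ∫_{7n}^∞ dx/x^16 − 1/(2·(7n)^16) + O(1/(7n)^17).
(Equivalently this is ζ(16) − Σ_{k≤7n} 1/k^16.)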